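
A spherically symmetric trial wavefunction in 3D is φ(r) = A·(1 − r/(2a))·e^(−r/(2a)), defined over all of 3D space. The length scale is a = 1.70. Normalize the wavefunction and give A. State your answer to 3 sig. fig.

A ≈ 0.0900

The normalization condition is ∫|φ|² 4πr² dr = 1 from 0 to ∞.
With ∫₀^∞ r^4 e^(−αr) dr = 4!/α^5, ∫|φ|² 4πr² dr = A²·(8·π·a^3).
Setting this equal to 1 gives A² = 1/(8·π·a^3).
Substituting a = 1.70 gives A² = 0.008099, so A = 0.08999.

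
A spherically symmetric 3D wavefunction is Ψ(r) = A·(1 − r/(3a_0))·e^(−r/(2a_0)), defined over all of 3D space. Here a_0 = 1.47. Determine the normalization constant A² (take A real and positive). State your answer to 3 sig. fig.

A^2 ≈ 0.0376

We need A² ∫|f|² 4πr² dr = 1, taking the integral from 0 to ∞.
The angular integral contributes 4π, leaving ∫₀^∞ r²|Ψ|² dr.
∫|Ψ|² 4πr² dr = A²·(8·π·a_0^3/3).
Hence A² = 1/[8·π·a_0^3/3].
With a_0 = 1.47: A² = 0.03758 and A = 0.1938.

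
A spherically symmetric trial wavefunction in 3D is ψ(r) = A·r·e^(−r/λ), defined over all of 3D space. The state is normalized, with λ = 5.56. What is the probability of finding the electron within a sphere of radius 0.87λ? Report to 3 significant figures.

P ≈ 0.0322

P = ∫ |ψ|² 4πr² dr over r ≤ 0.87λ.
The full normalization integral is A²·[3·π·λ^5] = 1, fixing A².
Substituting u = r/λ, A², 4π and the length scale all cancel in the ratio: P = ∫_{0}^{0.87} u^4·e^(-2·u) du / ∫_{0}^{∞} u^4·e^(-2·u) du.
With ∫ u^4·e^(-2·u) du = -(u^4/2 + u^3 + 3·u^2/2 + 3·u/2 + 3/4)·e^(-2·u) + C, the region integral is ≈ 0.024170 and the full one is 3/4.
The region integral divided by the full integral gives P = 0.03223.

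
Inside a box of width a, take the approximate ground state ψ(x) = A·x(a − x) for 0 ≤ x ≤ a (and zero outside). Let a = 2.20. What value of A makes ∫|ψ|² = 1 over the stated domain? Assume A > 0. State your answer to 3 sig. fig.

A ≈ 0.763

Normalization requires ∫|ψ|² dx = 1, integrated from 0 to a.
Expanding the polynomial and integrating term by term, ∫|ψ|² dx = A²·(a^5/30).
Setting this equal to 1 gives A² = 1/(a^5/30).
Plugging in a = 2.20 yields A = 0.7630.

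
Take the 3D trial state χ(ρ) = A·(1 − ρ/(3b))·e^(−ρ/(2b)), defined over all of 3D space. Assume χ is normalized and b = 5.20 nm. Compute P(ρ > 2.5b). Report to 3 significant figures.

P ≈ 0.651

Integrate the radial probability density 4πρ²|χ|² over ρ > 2.5b.
The full normalization integral is A²·[8·π·b^3/3] = 1, fixing A².
In terms of u = ρ/b (A², 4π and the length scale all cancel between numerator and denominator), P = [∫_{2.5}^{∞} u^2·(1 - u/3)^2·e^(-u) du] / [∫_{0}^{∞} u^2·(1 - u/3)^2·e^(-u) du].
An antiderivative of u^2·(1 - u/3)^2·e^(-u) is (-u^4 + 2·u^3 - 3·u^2 - 6·u - 6)·e^(-u)/9; evaluating from 2.5 to ∞ gives 761·e^(-5/2)/144, while the full integral is 2/3.
This evaluates to P = 0.6507.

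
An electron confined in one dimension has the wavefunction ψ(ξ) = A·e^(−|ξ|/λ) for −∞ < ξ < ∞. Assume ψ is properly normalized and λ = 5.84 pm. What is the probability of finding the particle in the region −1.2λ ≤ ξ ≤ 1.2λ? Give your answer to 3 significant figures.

The probability is P = ∫ |ψ|² dξ over [−1.2λ, 1.2λ].
The normalization integral ∫|ψ|²dξ over the whole domain equals λ·A², and A² cancels in the ratio.
By symmetry take twice the ξ ≥ 0 contribution in numerator and denominator; the 2's cancel. In terms of u = ξ/λ (A² and the length scale cancel between numerator and denominator), P = [∫_{0}^{1.2} e^(-2·u) du] / [∫_{0}^{∞} e^(-2·u) du].
An antiderivative of e^(-2·u) is -e^(-2·u)/2; evaluating from 0 to 1.2 gives 1/2 - e^(-12/5)/2, while the full integral is 1/2.
The result is P = 0.9093.

P ≈ 0.909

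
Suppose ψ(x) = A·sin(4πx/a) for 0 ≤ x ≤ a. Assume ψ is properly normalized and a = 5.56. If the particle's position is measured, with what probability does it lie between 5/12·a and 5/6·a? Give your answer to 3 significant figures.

P = ∫_{5/12·a}^{5/6·a} |ψ(x)|² dx.
Since A² = 1/(a/2), this is the region integral divided by the full normalization integral.
Substituting u = x/a, A² and the length scale cancel in the ratio: P = ∫_{5/12}^{5/6} sin(4·π·u)^2 du / ∫_{0}^{1} sin(4·π·u)^2 du.
With ∫ sin(4·π·u)^2 du = u/2 - sin(4·π·u)·cos(4·π·u)/(8·π) + C, the region integral is -√(3)/(16·π) + 5/24 and the full one is 1/2.
This works out to P = -√(3)/(8·π) + 5/12.

P ≈ 0.348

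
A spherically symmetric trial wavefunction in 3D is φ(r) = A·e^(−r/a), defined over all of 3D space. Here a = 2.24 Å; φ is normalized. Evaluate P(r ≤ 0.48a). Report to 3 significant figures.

With dV = 4πr²dr, the probability is ∫|φ|² dV over r ≤ 0.48a.
Normalization gives A² = 1/(π·a^3).
Substituting u = r/a, A², 4π and the length scale all cancel in the ratio: P = ∫_{0}^{0.48} u^2·e^(-2·u) du / ∫_{0}^{∞} u^2·e^(-2·u) du.
Using ∫ u^2·e^(-2·u) du = -(2·u^2 + 2·u + 1)·e^(-2·u)/4, the numerator is 1/4 - 1513·e^(-24/25)/2500 and the denominator is 1/4.
The region integral divided by the full integral gives P = 0.07309.

P ≈ 0.0731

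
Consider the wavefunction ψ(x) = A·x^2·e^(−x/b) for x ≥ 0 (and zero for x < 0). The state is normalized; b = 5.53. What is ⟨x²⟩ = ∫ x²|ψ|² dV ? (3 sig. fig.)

By definition ⟨x²⟩ = ∫ x^2 |ψ(x)|² dx.
The ratio of the moment integral to the normalization integral gives ⟨x²⟩ = 15·b^2/2.
Putting b = 5.53 gives 229.4.

⟨x^2⟩ ≈ 229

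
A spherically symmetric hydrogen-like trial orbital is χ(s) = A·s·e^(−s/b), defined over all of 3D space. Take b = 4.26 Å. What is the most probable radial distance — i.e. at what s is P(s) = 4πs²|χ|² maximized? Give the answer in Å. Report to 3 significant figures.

Set d/ds [P(s) = 4πs²|χ|²] = 0 and solve for s > 0.
Solving yields s = 2·b.
With b = 4.26, the most probable radial distance is 8.520 Å.

s ≈ 8.52 Å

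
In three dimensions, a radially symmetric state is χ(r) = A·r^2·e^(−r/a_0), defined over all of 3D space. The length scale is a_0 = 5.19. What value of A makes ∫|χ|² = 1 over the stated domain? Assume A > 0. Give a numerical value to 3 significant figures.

We need A² ∫|f|² 4πr² dr = 1, taking the integral from 0 to ∞.
In 3D with spherical symmetry the volume element is 4πr² dr.
With χ = A·r^2·e^(−r/a_0), the integral evaluates to A²·[45·π·a_0^7/2].
Hence A² = 1/[45·π·a_0^7/2].
Plugging in a_0 = 5.19 yields A = 0.0003735.

A ≈ 0.000373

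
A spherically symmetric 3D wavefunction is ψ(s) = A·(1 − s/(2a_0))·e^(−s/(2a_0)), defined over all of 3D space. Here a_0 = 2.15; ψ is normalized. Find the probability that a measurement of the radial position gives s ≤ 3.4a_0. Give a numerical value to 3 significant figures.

P = ∫ |ψ|² 4πs² ds over s ≤ 3.4a_0.
The full normalization integral is A²·[8·π·a_0^3] = 1, fixing A².
Substituting u = s/a_0, A², 4π and the length scale all cancel in the ratio: P = ∫_{0}^{3.4} u^2·(1 - u/2)^2·e^(-u) du / ∫_{0}^{∞} u^2·(1 - u/2)^2·e^(-u) du.
With ∫ u^2·(1 - u/2)^2·e^(-u) du = -(u^4/4 + u^2 + 2·u + 2)·e^(-u) + C, the region integral is ≈ 0.20557 and the full one is 2.
This evaluates to P = 0.1028.

P ≈ 0.103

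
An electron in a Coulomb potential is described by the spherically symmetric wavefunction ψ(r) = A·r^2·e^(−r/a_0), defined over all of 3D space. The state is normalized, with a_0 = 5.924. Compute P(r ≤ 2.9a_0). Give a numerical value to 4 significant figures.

P ≈ 0.3616

P = ∫ |ψ|² 4πr² dr over r ≤ 2.9a_0.
A² is fixed by ∫₀^∞ 4πr²|ψ|² dr = 1, i.e. A² = (45·π·a_0^7/2)^(−1).
Let u = r/a_0; then A², 4π and the length scale all cancel, so P = ∫_{0}^{2.9} u^6·e^(-2·u) du ÷ ∫_{0}^{∞} u^6·e^(-2·u) du.
With ∫ u^6·e^(-2·u) du = -(4·u^6 + 12·u^5 + 30·u^4 + 60·u^3 + 90·u^2 + 90·u + 45)·e^(-2·u)/8 + C, the region integral is ≈ 2.03405 and the full one is 45/8.
Taking the ratio yields P = 0.36161.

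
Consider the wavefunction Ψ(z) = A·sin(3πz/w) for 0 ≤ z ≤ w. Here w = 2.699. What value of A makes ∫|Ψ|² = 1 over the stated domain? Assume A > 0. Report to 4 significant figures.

We need A² ∫|f|² dz = 1, taking the integral from 0 to w.
∫|Ψ|² dz = A²·(w/2).
Hence A² = 1/[w/2].
Plugging in w = 2.699 yields A = 0.86082.

A ≈ 0.8608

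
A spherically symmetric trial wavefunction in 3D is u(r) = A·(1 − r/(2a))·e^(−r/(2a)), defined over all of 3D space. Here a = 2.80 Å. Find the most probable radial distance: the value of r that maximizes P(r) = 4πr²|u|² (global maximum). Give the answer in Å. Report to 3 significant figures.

r ≈ 14.7 Å

The maximum of P(r) = 4πr²|u|² occurs where its derivative vanishes.
This gives r = a·(√(5) + 3).
With a = 2.80, the most probable radial distance is 14.66 Å.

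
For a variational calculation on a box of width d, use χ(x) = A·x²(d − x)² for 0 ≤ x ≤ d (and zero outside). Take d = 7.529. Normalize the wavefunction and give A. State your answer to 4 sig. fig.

A ≈ 0.002847

We need A² ∫|f|² dx = 1, taking the integral from 0 to d.
Expanding the polynomial and integrating term by term, with χ = A·x²(d − x)², the integral evaluates to A²·[d^9/630].
Setting this equal to 1 gives A² = 1/(d^9/630).
With d = 7.529: A² = 0.0000081041 and A = 0.0028468.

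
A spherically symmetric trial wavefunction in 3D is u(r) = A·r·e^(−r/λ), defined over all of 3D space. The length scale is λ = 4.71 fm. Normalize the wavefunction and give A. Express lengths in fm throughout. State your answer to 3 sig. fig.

Require ∫ |u|² 4πr² dr = 1 over the whole domain.
In 3D with spherical symmetry the volume element is 4πr² dr.
Recall ∫₀^∞ r^m e^(−r/β) dr = m!·β^(m+1), ∫|u|² 4πr² dr = A²·(3·π·λ^5).
Setting this equal to 1 gives A² = 1/(3·π·λ^5).
Substituting λ = 4.71 gives A² = 0.00004577, so A = 0.006766.

A ≈ 0.00677 fm^(-5/2)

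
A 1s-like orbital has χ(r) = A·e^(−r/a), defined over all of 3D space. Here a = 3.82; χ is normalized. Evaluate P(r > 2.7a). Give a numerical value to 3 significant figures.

With dV = 4πr²dr, the probability is ∫|χ|² dV over r > 2.7a.
The full normalization integral is A²·[π·a^3] = 1, fixing A².
Substituting u = r/a, A², 4π and the length scale all cancel in the ratio: P = ∫_{2.7}^{∞} u^2·e^(-2·u) du / ∫_{0}^{∞} u^2·e^(-2·u) du.
An antiderivative of u^2·e^(-2·u) is -(2·u^2 + 2·u + 1)·e^(-2·u)/4; evaluating from 2.7 to ∞ gives 1049·e^(-27/5)/200, while the full integral is 1/4.
This evaluates to P = 0.09476.

P ≈ 0.0948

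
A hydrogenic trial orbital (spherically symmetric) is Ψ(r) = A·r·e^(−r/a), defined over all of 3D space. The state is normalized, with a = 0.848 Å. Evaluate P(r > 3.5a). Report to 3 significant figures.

P ≈ 0.173

P = ∫ |Ψ|² 4πr² dr over r > 3.5a.
The full normalization integral is A²·[3·π·a^5] = 1, fixing A².
In terms of u = r/a (A², 4π and the length scale all cancel between numerator and denominator), P = [∫_{3.5}^{∞} u^4·e^(-2·u) du] / [∫_{0}^{∞} u^4·e^(-2·u) du].
With ∫ u^4·e^(-2·u) du = -(u^4/2 + u^3 + 3·u^2/2 + 3·u/2 + 3/4)·e^(-2·u) + C, the region integral is 4553·e^(-7)/32 and the full one is 3/4.
The region integral divided by the full integral gives P = 0.1730.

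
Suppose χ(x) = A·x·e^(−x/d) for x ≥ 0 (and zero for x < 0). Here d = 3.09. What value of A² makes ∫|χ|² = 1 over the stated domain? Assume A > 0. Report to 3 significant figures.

Normalization requires ∫|χ|² dx = 1, integrated from 0 to ∞.
∫|χ|² dx = A²·(d^3/4).
Substituting d = 3.09 gives A² = 0.1356, so A = 0.3682.

A^2 ≈ 0.136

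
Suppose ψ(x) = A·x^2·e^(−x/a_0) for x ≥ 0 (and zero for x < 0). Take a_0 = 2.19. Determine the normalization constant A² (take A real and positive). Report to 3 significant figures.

A^2 ≈ 0.0265

The normalization condition is ∫|ψ|² dx = 1 from 0 to ∞.
Carrying out the integral gives A² · 3·a_0^5/4.
Hence A² = 1/[3·a_0^5/4].
Substituting a_0 = 2.19 gives A² = 0.02647, so A = 0.1627.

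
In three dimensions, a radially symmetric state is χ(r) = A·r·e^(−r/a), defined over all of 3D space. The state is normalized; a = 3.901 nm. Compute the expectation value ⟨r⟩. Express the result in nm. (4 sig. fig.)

⟨r⟩ ≈ 9.753 nm

By definition ⟨r⟩ = ∫ r |χ(r)|² 4πr² dr.
Since the A² factors cancel between numerator and denominator, ⟨r⟩ = 5·a/2.
With a = 3.901, ⟨r⟩ = 9.7525.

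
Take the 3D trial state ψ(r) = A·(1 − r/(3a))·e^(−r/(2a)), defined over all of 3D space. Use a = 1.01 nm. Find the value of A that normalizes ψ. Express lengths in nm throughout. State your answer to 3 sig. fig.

Require ∫ |ψ|² 4πr² dr = 1 over the whole domain.
In 3D with spherical symmetry the volume element is 4πr² dr.
Recall ∫₀^∞ r^m e^(−r/β) dr = m!·β^(m+1), ∫|ψ|² 4πr² dr = A²·(8·π·a^3/3).
Substituting a = 1.01 gives A² = 0.1159, so A = 0.3404.

A ≈ 0.340 nm^(-3/2)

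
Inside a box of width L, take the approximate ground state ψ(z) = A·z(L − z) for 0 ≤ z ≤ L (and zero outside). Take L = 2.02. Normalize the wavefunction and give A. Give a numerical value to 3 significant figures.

The normalization condition is ∫|ψ|² dz = 1 from 0 to L.
The integral (without the A² prefactor) comes out to L^5/30.
Setting this equal to 1 gives A² = 1/(L^5/30).
Plugging in L = 2.02 yields A = 0.9445.

A ≈ 0.944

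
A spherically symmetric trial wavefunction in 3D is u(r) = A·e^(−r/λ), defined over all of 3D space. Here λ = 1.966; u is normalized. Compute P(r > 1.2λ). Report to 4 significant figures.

P ≈ 0.5697

P = ∫ |u|² 4πr² dr over r > 1.2λ.
A² is fixed by ∫₀^∞ 4πr²|u|² dr = 1, i.e. A² = (π·λ^3)^(−1).
Substituting t = r/λ, A², 4π and the length scale all cancel in the ratio: P = ∫_{1.2}^{∞} t^2·e^(-2·t) dt / ∫_{0}^{∞} t^2·e^(-2·t) dt.
With ∫ t^2·e^(-2·t) dt = -(2·t^2 + 2·t + 1)·e^(-2·t)/4 + C, the region integral is 157·e^(-12/5)/100 and the full one is 1/4.
The region integral divided by the full integral gives P = 0.56971.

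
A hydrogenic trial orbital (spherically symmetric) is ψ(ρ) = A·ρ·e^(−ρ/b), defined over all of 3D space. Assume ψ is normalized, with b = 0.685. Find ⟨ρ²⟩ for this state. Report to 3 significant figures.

By definition ⟨ρ²⟩ = ∫ ρ^2 |ψ(ρ)|² 4πρ² dρ.
Since the A² factors cancel between numerator and denominator, ⟨ρ²⟩ = 15·b^2/2.
Putting b = 0.685 gives 3.519.

⟨ρ^2⟩ ≈ 3.52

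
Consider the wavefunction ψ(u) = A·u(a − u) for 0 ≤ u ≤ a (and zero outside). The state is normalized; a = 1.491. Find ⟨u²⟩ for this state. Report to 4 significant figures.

By definition ⟨u²⟩ = ∫ u^2 |ψ(u)|² du.
Evaluating both integrals, ⟨u²⟩ = 2·a^2/7.
With a = 1.491, ⟨u^2⟩ = 0.63517.

⟨u^2⟩ ≈ 0.6352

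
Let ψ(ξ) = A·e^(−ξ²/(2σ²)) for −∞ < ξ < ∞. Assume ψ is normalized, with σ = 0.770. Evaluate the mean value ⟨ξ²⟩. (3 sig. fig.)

⟨ξ^2⟩ ≈ 0.296

The expectation value is the |ψ|²-weighted average of ξ^2: ∫ ξ^2|ψ|² dξ.
Evaluating both integrals, ⟨ξ²⟩ = σ^2/2.
Putting σ = 0.770 gives 0.2965.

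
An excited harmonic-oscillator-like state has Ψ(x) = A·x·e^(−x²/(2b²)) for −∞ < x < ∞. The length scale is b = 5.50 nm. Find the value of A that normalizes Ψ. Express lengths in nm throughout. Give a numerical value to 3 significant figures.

A ≈ 0.0824 nm^(-3/2)

The normalization condition is ∫|Ψ|² dx = 1 from −∞ to ∞.
Carrying out the integral gives A² · √(π)·b^3/2.
Plugging in b = 5.50 yields A = 0.08235.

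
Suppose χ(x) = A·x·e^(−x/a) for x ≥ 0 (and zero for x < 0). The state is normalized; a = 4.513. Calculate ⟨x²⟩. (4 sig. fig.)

By definition ⟨x²⟩ = ∫ x^2 |χ(x)|² dx.
Recall ∫₀^∞ x^m e^(−x/β) dx = m!·β^(m+1), evaluating both integrals, ⟨x²⟩ = 3·a^2.
With a = 4.513, ⟨x^2⟩ = 61.102.

⟨x^2⟩ ≈ 61.10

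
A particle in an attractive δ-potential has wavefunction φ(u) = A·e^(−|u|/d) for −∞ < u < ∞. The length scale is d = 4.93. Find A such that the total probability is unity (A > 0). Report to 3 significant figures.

Normalization requires ∫|φ|² du = 1, integrated from −∞ to ∞.
With φ = A·e^(−|u|/d), the integral evaluates to A²·[d].
So A² = (d)^(−1).
Substituting d = 4.93 gives A² = 0.2028, so A = 0.4504.

A ≈ 0.450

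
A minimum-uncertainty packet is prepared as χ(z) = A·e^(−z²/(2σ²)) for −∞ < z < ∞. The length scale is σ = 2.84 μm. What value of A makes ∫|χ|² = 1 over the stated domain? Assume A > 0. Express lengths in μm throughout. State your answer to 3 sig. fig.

A ≈ 0.446 μm^(-1/2)

The normalization condition is ∫|χ|² dz = 1 from −∞ to ∞.
Carrying out the integral gives A² · √(π)·σ.
So A² = (√(π)·σ)^(−1).
Plugging in σ = 2.84 yields A = 0.4457.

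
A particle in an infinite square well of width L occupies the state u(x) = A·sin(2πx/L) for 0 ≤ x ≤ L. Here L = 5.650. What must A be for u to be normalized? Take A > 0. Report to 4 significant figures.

A ≈ 0.5950

Normalization requires ∫|u|² dx = 1, integrated from 0 to L.
With ∫₀^L sin²(nπx/L) dx = L/2, carrying out the integral gives A² · L/2.
Hence A² = 1/[L/2].
Substituting L = 5.650 gives A² = 0.35398, so A = 0.59496.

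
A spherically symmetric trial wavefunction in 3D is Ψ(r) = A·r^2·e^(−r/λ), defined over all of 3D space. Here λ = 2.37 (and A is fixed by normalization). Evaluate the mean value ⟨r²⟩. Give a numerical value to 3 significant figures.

⟨r^2⟩ ≈ 78.6

⟨r²⟩ = ∫ r^2 |Ψ|² 4πr² dr over the full domain.
Using ∫₀^∞ rⁿ e^(−αr) dr = n!/αⁿ⁺¹, the ratio of the moment integral to the normalization integral gives ⟨r²⟩ = 14·λ^2.
With λ = 2.37, ⟨r^2⟩ = 78.64.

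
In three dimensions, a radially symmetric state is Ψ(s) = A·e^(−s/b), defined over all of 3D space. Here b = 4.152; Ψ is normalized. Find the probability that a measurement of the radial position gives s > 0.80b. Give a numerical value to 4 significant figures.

P ≈ 0.7834

Integrate the radial probability density 4πs²|Ψ|² over s > 0.80b.
Normalization gives A² = 1/(π·b^3).
In terms of u = s/b (A², 4π and the length scale all cancel between numerator and denominator), P = [∫_{0.80}^{∞} u^2·e^(-2·u) du] / [∫_{0}^{∞} u^2·e^(-2·u) du].
With ∫ u^2·e^(-2·u) du = -(2·u^2 + 2·u + 1)·e^(-2·u)/4 + C, the region integral is 97·e^(-8/5)/100 and the full one is 1/4.
The region integral divided by the full integral gives P = 0.78336.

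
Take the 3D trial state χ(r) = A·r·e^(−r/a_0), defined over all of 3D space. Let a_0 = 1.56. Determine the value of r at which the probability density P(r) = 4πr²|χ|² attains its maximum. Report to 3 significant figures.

Differentiate P(r) = 4πr²|χ|² with respect to r and set to zero.
This gives r = 2·a_0.
With a_0 = 1.56, the most probable radial distance is 3.120.

r ≈ 3.12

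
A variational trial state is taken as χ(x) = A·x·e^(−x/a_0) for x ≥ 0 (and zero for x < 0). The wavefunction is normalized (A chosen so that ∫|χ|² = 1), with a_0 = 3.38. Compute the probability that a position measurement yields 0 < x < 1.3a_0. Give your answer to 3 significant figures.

P ≈ 0.482

P = ∫_{0}^{1.3a_0} |χ(x)|² dx.
With A² fixed by ∫|χ|² = 1, i.e. A² = (a_0^3/4)^(−1), substitute and integrate.
In terms of u = x/a_0 (A² and the length scale cancel between numerator and denominator), P = [∫_{0}^{1.3} u^2·e^(-2·u) du] / [∫_{0}^{∞} u^2·e^(-2·u) du].
An antiderivative of u^2·e^(-2·u) is -(2·u^2 + 2·u + 1)·e^(-2·u)/4; evaluating from 0 to 1.3 gives 1/4 - 349·e^(-13/5)/200, while the full integral is 1/4.
This works out to P = 0.4816.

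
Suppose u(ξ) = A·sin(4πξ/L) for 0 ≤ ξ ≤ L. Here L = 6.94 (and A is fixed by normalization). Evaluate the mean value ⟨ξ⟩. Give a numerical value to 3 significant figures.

By definition ⟨ξ⟩ = ∫ ξ |u(ξ)|² dξ.
Since the A² factors cancel between numerator and denominator, ⟨ξ⟩ = L/2.
With L = 6.94, ⟨ξ⟩ = 3.470.

⟨ξ⟩ ≈ 3.47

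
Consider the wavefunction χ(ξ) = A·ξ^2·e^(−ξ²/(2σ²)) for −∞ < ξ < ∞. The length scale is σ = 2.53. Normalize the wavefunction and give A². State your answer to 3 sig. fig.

A^2 ≈ 0.00726

Normalization requires ∫|χ|² dξ = 1, integrated from −∞ to ∞.
Differentiating ∫e^(−αξ²) dξ = √(π/α) under α to get the higher moments, ∫|χ|² dξ = A²·(3·√(π)·σ^5/4).
Setting this equal to 1 gives A² = 1/(3·√(π)·σ^5/4).
Substituting σ = 2.53 gives A² = 0.007257, so A = 0.08519.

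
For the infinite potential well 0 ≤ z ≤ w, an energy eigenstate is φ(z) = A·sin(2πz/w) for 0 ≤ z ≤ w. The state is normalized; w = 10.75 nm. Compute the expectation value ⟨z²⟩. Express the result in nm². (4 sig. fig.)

⟨z²⟩ = ∫ z^2 |φ|² dz over the full domain.
The ratio of the moment integral to the normalization integral gives ⟨z²⟩ = -w^2/(8·π^2) + w^2/3.
Putting w = 10.75 gives 37.057.

⟨z^2⟩ ≈ 37.06 nm^2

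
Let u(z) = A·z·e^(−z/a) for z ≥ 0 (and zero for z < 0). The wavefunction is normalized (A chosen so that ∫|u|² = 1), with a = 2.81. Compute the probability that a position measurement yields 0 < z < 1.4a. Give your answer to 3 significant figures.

The probability is P = ∫ |u|² dz over [0, 1.4a].
Since A² = 1/(a^3/4), this is the region integral divided by the full normalization integral.
Substituting t = z/a, A² and the length scale cancel in the ratio: P = ∫_{0}^{1.4} t^2·e^(-2·t) dt / ∫_{0}^{∞} t^2·e^(-2·t) dt.
An antiderivative of t^2·e^(-2·t) is -(2·t^2 + 2·t + 1)·e^(-2·t)/4; evaluating from 0 to 1.4 gives 1/4 - 193·e^(-14/5)/100, while the full integral is 1/4.
Evaluating gives P = 0.5305.

P ≈ 0.531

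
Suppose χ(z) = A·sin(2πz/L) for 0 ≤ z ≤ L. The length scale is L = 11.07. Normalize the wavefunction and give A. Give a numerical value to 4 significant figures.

A ≈ 0.4251

We need A² ∫|f|² dz = 1, taking the integral from 0 to L.
With χ = A·sin(2πz/L), the integral evaluates to A²·[L/2].
So A² = (L/2)^(−1).
With L = 11.07: A² = 0.18067 and A = 0.42505.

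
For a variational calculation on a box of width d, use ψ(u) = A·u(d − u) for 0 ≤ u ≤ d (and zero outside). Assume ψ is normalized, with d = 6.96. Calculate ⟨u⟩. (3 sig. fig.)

By definition ⟨u⟩ = ∫ u |ψ(u)|² du.
Expanding the polynomial and integrating term by term, the ratio of the moment integral to the normalization integral gives ⟨u⟩ = d/2.
Putting d = 6.96 gives 3.480.

⟨u⟩ ≈ 3.48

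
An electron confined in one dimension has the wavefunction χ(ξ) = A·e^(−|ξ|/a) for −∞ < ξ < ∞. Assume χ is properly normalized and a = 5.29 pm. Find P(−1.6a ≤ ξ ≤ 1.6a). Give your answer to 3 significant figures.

P = ∫_{−1.6a}^{1.6a} |χ(ξ)|² dξ.
The normalization integral ∫|χ|²dξ over the whole domain equals a·A², and A² cancels in the ratio.
By symmetry take twice the ξ ≥ 0 contribution in numerator and denominator; the 2's cancel. In terms of u = ξ/a (A² and the length scale cancel between numerator and denominator), P = [∫_{0}^{1.6} e^(-2·u) du] / [∫_{0}^{∞} e^(-2·u) du].
With ∫ e^(-2·u) du = -e^(-2·u)/2 + C, the region integral is 1/2 - e^(-16/5)/2 and the full one is 1/2.
This works out to P = 0.9592.

P ≈ 0.959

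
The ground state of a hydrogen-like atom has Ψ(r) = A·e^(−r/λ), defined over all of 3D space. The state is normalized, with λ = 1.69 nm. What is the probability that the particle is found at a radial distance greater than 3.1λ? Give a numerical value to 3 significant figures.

With dV = 4πr²dr, the probability is ∫|Ψ|² dV over r > 3.1λ.
The full normalization integral is A²·[π·λ^3] = 1, fixing A².
Substituting u = r/λ, A², 4π and the length scale all cancel in the ratio: P = ∫_{3.1}^{∞} u^2·e^(-2·u) du / ∫_{0}^{∞} u^2·e^(-2·u) du.
An antiderivative of u^2·e^(-2·u) is -(2·u^2 + 2·u + 1)·e^(-2·u)/4; evaluating from 3.1 to ∞ gives 1321·e^(-31/5)/200, while the full integral is 1/4.
This evaluates to P = 0.05362.

P ≈ 0.0536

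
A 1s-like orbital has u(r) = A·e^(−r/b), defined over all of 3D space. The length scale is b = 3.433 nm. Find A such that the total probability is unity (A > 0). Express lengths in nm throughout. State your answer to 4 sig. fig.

Require ∫ |u|² 4πr² dr = 1 over the whole domain.
In 3D with spherical symmetry the volume element is 4πr² dr.
The integral (without the A² prefactor) comes out to π·b^3.
With b = 3.433: A² = 0.0078674 and A = 0.088698.

A ≈ 0.08870 nm^(-3/2)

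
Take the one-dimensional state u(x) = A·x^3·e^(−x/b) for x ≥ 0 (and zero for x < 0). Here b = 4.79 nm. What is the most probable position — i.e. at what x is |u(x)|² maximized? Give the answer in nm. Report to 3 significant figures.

x ≈ 14.4 nm

Differentiate |u(x)|² with respect to x and set to zero.
This gives x = 3·b.
With b = 4.79, the most probable position is 14.37 nm.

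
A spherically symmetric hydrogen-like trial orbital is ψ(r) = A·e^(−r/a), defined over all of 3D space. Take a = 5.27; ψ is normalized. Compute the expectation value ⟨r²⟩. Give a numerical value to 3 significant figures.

The expectation value is the |ψ|²-weighted average of r^2: ∫ r^2|ψ|² 4πr² dr.
With ∫₀^∞ r^4 e^(−αr) dr = 4!/α^5, evaluating both integrals, ⟨r²⟩ = 3·a^2.
With a = 5.27, ⟨r^2⟩ = 83.32.

⟨r^2⟩ ≈ 83.3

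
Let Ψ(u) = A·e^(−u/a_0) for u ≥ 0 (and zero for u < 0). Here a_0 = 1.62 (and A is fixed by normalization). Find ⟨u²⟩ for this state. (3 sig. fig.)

⟨u²⟩ = ∫ u^2 |Ψ|² du over the full domain.
The ratio of the moment integral to the normalization integral gives ⟨u²⟩ = a_0^2/2.
With a_0 = 1.62, ⟨u^2⟩ = 1.312.

⟨u^2⟩ ≈ 1.31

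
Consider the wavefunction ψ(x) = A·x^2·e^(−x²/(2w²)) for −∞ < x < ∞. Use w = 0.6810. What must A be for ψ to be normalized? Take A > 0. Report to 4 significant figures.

A ≈ 2.266

The normalization condition is ∫|ψ|² dx = 1 from −∞ to ∞.
The integral (without the A² prefactor) comes out to 3·√(π)·w^5/4.
Substituting w = 0.6810 gives A² = 5.1360, so A = 2.2663.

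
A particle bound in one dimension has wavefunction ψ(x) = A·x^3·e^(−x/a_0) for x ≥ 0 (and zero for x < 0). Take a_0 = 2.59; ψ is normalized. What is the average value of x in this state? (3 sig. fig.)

⟨x⟩ ≈ 9.07

By definition ⟨x⟩ = ∫ x |ψ(x)|² dx.
Recall ∫₀^∞ x^m e^(−x/β) dx = m!·β^(m+1), the ratio of the moment integral to the normalization integral gives ⟨x⟩ = 7·a_0/2.
With a_0 = 2.59, ⟨x⟩ = 9.065.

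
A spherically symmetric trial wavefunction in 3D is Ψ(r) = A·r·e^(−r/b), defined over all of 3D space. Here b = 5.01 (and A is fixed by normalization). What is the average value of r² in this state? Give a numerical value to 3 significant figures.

⟨r^2⟩ ≈ 188

By definition ⟨r²⟩ = ∫ r^2 |Ψ(r)|² 4πr² dr.
Recall ∫₀^∞ r^m e^(−r/β) dr = m!·β^(m+1), since the A² factors cancel between numerator and denominator, ⟨r²⟩ = 15·b^2/2.
With b = 5.01, ⟨r^2⟩ = 188.3.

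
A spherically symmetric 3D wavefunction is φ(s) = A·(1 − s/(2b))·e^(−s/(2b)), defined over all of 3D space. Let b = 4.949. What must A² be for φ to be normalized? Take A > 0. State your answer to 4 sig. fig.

Require ∫ |φ|² 4πs² ds = 1 over the whole domain.
(Spherical symmetry: dV = 4πs² ds.)
With ∫₀^∞ s^4 e^(−αs) ds = 4!/α^5, the integral (without the A² prefactor) comes out to 8·π·b^3.
Hence A² = 1/[8·π·b^3].
With b = 4.949: A² = 0.00032825 and A = 0.018118.

A^2 ≈ 0.0003283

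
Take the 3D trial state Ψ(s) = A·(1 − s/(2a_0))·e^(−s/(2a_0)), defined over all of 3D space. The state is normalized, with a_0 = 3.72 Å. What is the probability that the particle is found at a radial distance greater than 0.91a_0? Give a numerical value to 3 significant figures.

P = ∫ |Ψ|² 4πs² ds over s > 0.91a_0.
Normalization gives A² = 1/(8·π·a_0^3).
In terms of u = s/a_0 (A², 4π and the length scale all cancel between numerator and denominator), P = [∫_{0.91}^{∞} u^2·(1 - u/2)^2·e^(-u) du] / [∫_{0}^{∞} u^2·(1 - u/2)^2·e^(-u) du].
Using ∫ u^2·(1 - u/2)^2·e^(-u) du = -(u^4/4 + u^2 + 2·u + 2)·e^(-u), the numerator is ≈ 1.9400 and the denominator is 2.
Taking the ratio yields P = 0.9700.

P ≈ 0.970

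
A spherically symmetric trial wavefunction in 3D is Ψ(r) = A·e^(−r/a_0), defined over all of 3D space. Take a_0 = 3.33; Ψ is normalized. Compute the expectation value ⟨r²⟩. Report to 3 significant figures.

By definition ⟨r²⟩ = ∫ r^2 |Ψ(r)|² 4πr² dr.
Evaluating both integrals, ⟨r²⟩ = 3·a_0^2.
With a_0 = 3.33, ⟨r^2⟩ = 33.27.

⟨r^2⟩ ≈ 33.3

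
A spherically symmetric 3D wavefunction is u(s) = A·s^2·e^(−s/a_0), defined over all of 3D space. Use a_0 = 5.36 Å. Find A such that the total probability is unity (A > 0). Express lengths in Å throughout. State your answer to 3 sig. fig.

A ≈ 0.000334 Å^(-7/2)

Require ∫ |u|² 4πs² ds = 1 over the whole domain.
In 3D with spherical symmetry the volume element is 4πs² ds.
With u = A·s^2·e^(−s/a_0), the integral evaluates to A²·[45·π·a_0^7/2].
Hence A² = 1/[45·π·a_0^7/2].
Plugging in a_0 = 5.36 yields A = 0.0003336.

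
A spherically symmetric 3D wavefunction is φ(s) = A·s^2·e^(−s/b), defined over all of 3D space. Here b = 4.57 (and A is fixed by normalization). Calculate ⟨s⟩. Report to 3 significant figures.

⟨s⟩ = ∫ s |φ|² 4πs² ds over the full domain.
Recall ∫₀^∞ s^m e^(−s/β) ds = m!·β^(m+1), the ratio of the moment integral to the normalization integral gives ⟨s⟩ = 7·b/2.
With b = 4.57, ⟨s⟩ = 16.00.

⟨s⟩ ≈ 16.0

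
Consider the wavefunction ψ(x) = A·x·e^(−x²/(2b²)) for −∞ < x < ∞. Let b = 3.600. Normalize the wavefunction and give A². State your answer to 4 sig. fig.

Normalization requires ∫|ψ|² dx = 1, integrated from −∞ to ∞.
With ψ = A·x·e^(−x²/(2b²)), the integral evaluates to A²·[√(π)·b^3/2].
Hence A² = 1/[√(π)·b^3/2].
Plugging in b = 3.600 yields A = 0.15552.

A^2 ≈ 0.02419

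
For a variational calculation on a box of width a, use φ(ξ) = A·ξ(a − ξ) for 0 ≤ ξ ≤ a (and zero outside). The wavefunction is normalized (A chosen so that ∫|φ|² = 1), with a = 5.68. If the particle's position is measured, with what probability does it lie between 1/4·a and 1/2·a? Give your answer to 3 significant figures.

P ≈ 0.396

|φ|² is the probability density, so P = ∫_{1/4·a}^{1/2·a} |φ|² dξ.
The normalization integral ∫|φ|²dξ over the whole domain equals a^5/30·A², and A² cancels in the ratio.
Substituting u = ξ/a, A² and the length scale cancel in the ratio: P = ∫_{1/4}^{1/2} u^2·(1 - u)^2 du / ∫_{0}^{1} u^2·(1 - u)^2 du.
An antiderivative of u^2·(1 - u)^2 is u^3·(6·u^2 - 15·u + 10)/30; evaluating from 1/4 to 1/2 gives ≈ 0.013216, while the full integral is 1/30.
Taking the ratio, P = 203/512.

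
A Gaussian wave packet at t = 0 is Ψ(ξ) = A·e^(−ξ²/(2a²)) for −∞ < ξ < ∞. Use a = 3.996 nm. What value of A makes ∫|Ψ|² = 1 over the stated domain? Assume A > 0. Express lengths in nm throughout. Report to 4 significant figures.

Normalization requires ∫|Ψ|² dξ = 1, integrated from −∞ to ∞.
With ∫_{−∞}^{∞} ξ^(2m) e^(−αξ²) dξ = (2m−1)!!·√π / (2^m α^(m+1/2)), the integral (without the A² prefactor) comes out to √(π)·a.
Setting this equal to 1 gives A² = 1/(√(π)·a).
Substituting a = 3.996 gives A² = 0.14119, so A = 0.37575.

A ≈ 0.3758 nm^(-1/2)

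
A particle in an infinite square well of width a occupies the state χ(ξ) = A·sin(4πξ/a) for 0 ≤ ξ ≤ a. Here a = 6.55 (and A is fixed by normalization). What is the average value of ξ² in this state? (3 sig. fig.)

⟨ξ²⟩ = ∫ ξ^2 |χ|² dξ over the full domain.
Using sin²θ = (1 − cos 2θ)/2, evaluating both integrals, ⟨ξ²⟩ = -a^2/(32·π^2) + a^2/3.
Putting a = 6.55 gives 14.16.

⟨ξ^2⟩ ≈ 14.2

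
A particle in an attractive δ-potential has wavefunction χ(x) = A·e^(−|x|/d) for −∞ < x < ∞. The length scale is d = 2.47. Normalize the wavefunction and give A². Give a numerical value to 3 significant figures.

Require ∫ |χ|² dx = 1 over the whole domain.
∫|χ|² dx = A²·(d).
Setting this equal to 1 gives A² = 1/(d).
Plugging in d = 2.47 yields A = 0.6363.

A^2 ≈ 0.405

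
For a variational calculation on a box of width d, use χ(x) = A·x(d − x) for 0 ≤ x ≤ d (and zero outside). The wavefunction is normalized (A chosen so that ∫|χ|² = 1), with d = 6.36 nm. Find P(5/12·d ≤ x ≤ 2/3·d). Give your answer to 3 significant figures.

P ≈ 0.444

|χ|² is the probability density, so P = ∫_{5/12·d}^{2/3·d} |χ|² dx.
With A² fixed by ∫|χ|² = 1, i.e. A² = (d^5/30)^(−1), substitute and integrate.
Substituting u = x/d, A² and the length scale cancel in the ratio: P = ∫_{5/12}^{2/3} u^2·(1 - u)^2 du / ∫_{0}^{1} u^2·(1 - u)^2 du.
With ∫ u^2·(1 - u)^2 du = u^3·(6·u^2 - 15·u + 10)/30 + C, the region integral is ≈ 0.014783 and the full one is 1/30.
The result is P = 0.4435.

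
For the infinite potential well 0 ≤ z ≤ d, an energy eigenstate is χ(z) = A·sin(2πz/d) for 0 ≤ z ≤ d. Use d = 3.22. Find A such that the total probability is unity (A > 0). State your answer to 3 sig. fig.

A ≈ 0.788

We need A² ∫|f|² dz = 1, taking the integral from 0 to d.
∫|χ|² dz = A²·(d/2).
Plugging in d = 3.22 yields A = 0.7881.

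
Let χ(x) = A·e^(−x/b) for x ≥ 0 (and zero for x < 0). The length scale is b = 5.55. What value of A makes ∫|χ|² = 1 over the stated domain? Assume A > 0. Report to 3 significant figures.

A ≈ 0.600

The normalization condition is ∫|χ|² dx = 1 from 0 to ∞.
With ∫₀^∞ x^0 e^(−αx) dx = 0!/α^1, with χ = A·e^(−x/b), the integral evaluates to A²·[b/2].
Plugging in b = 5.55 yields A = 0.6003.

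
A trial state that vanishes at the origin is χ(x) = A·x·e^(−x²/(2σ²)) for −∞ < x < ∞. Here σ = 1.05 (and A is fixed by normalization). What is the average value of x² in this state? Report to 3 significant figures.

⟨x^2⟩ ≈ 1.65

By definition ⟨x²⟩ = ∫ x^2 |χ(x)|² dx.
Using the Gaussian integral ∫_{−∞}^{∞} e^(−αx²) dx = √(π/α), evaluating both integrals, ⟨x²⟩ = 3·σ^2/2.
Putting σ = 1.05 gives 1.654.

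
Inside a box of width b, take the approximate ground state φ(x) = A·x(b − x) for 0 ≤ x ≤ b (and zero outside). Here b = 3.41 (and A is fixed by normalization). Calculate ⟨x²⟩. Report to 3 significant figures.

The expectation value is the |φ|²-weighted average of x^2: ∫ x^2|φ|² dx.
Expanding the polynomial and integrating term by term, since the A² factors cancel between numerator and denominator, ⟨x²⟩ = 2·b^2/7.
Putting b = 3.41 gives 3.322.

⟨x^2⟩ ≈ 3.32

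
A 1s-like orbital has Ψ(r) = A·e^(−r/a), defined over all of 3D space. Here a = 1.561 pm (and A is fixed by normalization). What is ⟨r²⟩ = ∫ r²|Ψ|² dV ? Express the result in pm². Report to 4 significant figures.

⟨r^2⟩ ≈ 7.310 pm^2

The expectation value is the |Ψ|²-weighted average of r^2: ∫ r^2|Ψ|² 4πr² dr.
With ∫₀^∞ r^4 e^(−αr) dr = 4!/α^5, evaluating both integrals, ⟨r²⟩ = 3·a^2.
Putting a = 1.561 gives 7.3102.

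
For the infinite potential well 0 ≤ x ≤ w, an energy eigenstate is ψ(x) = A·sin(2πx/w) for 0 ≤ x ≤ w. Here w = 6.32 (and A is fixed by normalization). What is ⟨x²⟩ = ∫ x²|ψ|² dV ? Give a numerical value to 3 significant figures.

⟨x^2⟩ ≈ 12.8

By definition ⟨x²⟩ = ∫ x^2 |ψ(x)|² dx.
Since the A² factors cancel between numerator and denominator, ⟨x²⟩ = -w^2/(8·π^2) + w^2/3.
With w = 6.32, ⟨x^2⟩ = 12.81.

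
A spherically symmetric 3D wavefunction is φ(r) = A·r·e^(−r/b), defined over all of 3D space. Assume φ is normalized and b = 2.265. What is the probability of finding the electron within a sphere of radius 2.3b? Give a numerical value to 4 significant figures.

Integrate the radial probability density 4πr²|φ|² over r ≤ 2.3b.
A² is fixed by ∫₀^∞ 4πr²|φ|² dr = 1, i.e. A² = (3·π·b^5)^(−1).
Substituting u = r/b, A², 4π and the length scale all cancel in the ratio: P = ∫_{0}^{2.3} u^4·e^(-2·u) du / ∫_{0}^{∞} u^4·e^(-2·u) du.
With ∫ u^4·e^(-2·u) du = -(u^4/2 + u^3 + 3·u^2/2 + 3·u/2 + 3/4)·e^(-2·u) + C, the region integral is ≈ 0.365074 and the full one is 3/4.
This evaluates to P = 0.48677.

P ≈ 0.4868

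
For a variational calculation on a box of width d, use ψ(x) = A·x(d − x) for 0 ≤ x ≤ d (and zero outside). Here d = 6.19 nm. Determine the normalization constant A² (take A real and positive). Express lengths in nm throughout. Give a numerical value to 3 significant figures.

A^2 ≈ 0.00330 nm^(-5)

The normalization condition is ∫|ψ|² dx = 1 from 0 to d.
The integral (without the A² prefactor) comes out to d^5/30.
So A² = (d^5/30)^(−1).
Substituting d = 6.19 gives A² = 0.003301, so A = 0.05746.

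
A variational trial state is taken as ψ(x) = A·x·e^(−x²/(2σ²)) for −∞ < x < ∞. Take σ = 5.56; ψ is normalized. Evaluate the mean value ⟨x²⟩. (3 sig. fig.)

⟨x²⟩ = ∫ x^2 |ψ|² dx over the full domain.
Since the A² factors cancel between numerator and denominator, ⟨x²⟩ = 3·σ^2/2.
Putting σ = 5.56 gives 46.37.

⟨x^2⟩ ≈ 46.4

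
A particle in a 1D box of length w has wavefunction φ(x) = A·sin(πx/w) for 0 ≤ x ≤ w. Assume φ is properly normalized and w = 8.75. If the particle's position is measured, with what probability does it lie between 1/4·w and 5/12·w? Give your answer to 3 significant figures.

P ≈ 0.246

|φ|² is the probability density, so P = ∫_{1/4·w}^{5/12·w} |φ|² dx.
With A² fixed by ∫|φ|² = 1, i.e. A² = (w/2)^(−1), substitute and integrate.
Let u = x/w; then A² and the length scale cancel, so P = ∫_{1/4}^{5/12} sin(π·u)^2 du ÷ ∫_{0}^{1} sin(π·u)^2 du.
An antiderivative of sin(π·u)^2 is u/2 - sin(2·π·u)/(4·π); evaluating from 1/4 to 5/12 gives 1/(8·π) + 1/12, while the full integral is 1/2.
The result is P = (3 + 2·π)/(12·π).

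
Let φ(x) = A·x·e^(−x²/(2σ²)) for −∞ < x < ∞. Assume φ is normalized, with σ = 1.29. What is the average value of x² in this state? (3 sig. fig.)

⟨x^2⟩ ≈ 2.50

⟨x²⟩ = ∫ x^2 |φ|² dx over the full domain.
With ∫_{−∞}^{∞} x^(2m) e^(−αx²) dx = (2m−1)!!·√π / (2^m α^(m+1/2)), since the A² factors cancel between numerator and denominator, ⟨x²⟩ = 3·σ^2/2.
With σ = 1.29, ⟨x^2⟩ = 2.496.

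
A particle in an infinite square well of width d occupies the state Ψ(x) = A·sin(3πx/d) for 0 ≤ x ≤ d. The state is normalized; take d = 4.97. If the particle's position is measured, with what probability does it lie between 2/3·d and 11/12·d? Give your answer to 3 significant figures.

P ≈ 0.303

The probability is P = ∫ |Ψ|² dx over [2/3·d, 11/12·d].
The normalization integral ∫|Ψ|²dx over the whole domain equals d/2·A², and A² cancels in the ratio.
Let u = x/d; then A² and the length scale cancel, so P = ∫_{2/3}^{11/12} sin(3·π·u)^2 du ÷ ∫_{0}^{1} sin(3·π·u)^2 du.
An antiderivative of sin(3·π·u)^2 is u/2 - sin(6·π·u)/(12·π); evaluating from 2/3 to 11/12 gives 1/(12·π) + 1/8, while the full integral is 1/2.
Evaluating gives P = (2 + 3·π)/(12·π).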